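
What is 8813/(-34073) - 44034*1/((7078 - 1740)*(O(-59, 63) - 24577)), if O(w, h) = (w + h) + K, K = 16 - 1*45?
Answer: -577935524753/2237326471874 ≈ -0.25832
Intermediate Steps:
K = -29 (K = 16 - 45 = -29)
O(w, h) = -29 + h + w (O(w, h) = (w + h) - 29 = (h + w) - 29 = -29 + h + w)
8813/(-34073) - 44034*1/((7078 - 1740)*(O(-59, 63) - 24577)) = 8813/(-34073) - 44034*1/((7078 - 1740)*((-29 + 63 - 59) - 24577)) = 8813*(-1/34073) - 44034*1/(5338*(-25 - 24577)) = -8813/34073 - 44034/((-24602*5338)) = -8813/34073 - 44034/(-131325476) = -8813/34073 - 44034*(-1/131325476) = -8813/34073 + 22017/65662738 = -577935524753/2237326471874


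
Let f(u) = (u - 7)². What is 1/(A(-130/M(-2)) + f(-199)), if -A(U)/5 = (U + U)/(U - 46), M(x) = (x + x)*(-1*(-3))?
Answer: 211/8954646 ≈ 2.3563e-5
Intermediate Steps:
M(x) = 6*x (M(x) = (2*x)*3 = 6*x)
f(u) = (-7 + u)²
A(U) = -10*U/(-46 + U) (A(U) = -5*(U + U)/(U - 46) = -5*2*U/(-46 + U) = -10*U/(-46 + U))
1/(A(-130/M(-2)) + f(-199)) = 1/(-10*(-130/(6*(-2)))/(-46 - 130/(6*(-2))) + (-7 - 199)²) = 1/(-10*(-130/(-12))/(-46 - 130/(-12)) + (-206)²) = 1/(-10*(-130*(-1/12))/(-46 - 130*(-1/12)) + 42436) = 1/(-10*65/6/(-46 + 65/6) + 42436) = 1/(-10*65/6/(-211/6) + 42436) = 1/(-10*65/6*(-6/211) + 42436) = 1/(650/211 + 42436) = 1/(8954646/211) = 211/8954646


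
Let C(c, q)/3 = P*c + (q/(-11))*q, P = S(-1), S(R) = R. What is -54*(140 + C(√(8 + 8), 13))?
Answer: -48654/11 ≈ -4423.1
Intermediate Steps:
P = -1
C(c, q) = -3*c - 3*q²/11 (C(c, q) = 3*(-c + (q/(-11))*q) = 3*(-c + (q*(-1/11))*q) = 3*(-c + (-q/11)*q) = 3*(-c - q²/11) = -3*c - 3*q²/11)
-54*(140 + C(√(8 + 8), 13)) = -54*(140 + (-3*√(8 + 8) - 3/11*13²)) = -54*(140 + (-3*√16 - 3/11*169)) = -54*(140 + (-3*4 - 507/11)) = -54*(140 + (-12 - 507/11)) = -54*(140 - 639/11) = -54*901/11 = -48654/11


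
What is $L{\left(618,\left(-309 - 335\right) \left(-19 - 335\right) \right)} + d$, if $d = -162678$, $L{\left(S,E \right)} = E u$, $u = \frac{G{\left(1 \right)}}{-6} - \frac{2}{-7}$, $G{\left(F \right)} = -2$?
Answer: $-21550$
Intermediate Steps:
$u = \frac{13}{21}$ ($u = - \frac{2}{-6} - \frac{2}{-7} = \left(-2\right) \left(- \frac{1}{6}\right) - - \frac{2}{7} = \frac{1}{3} + \frac{2}{7} = \frac{13}{21} \approx 0.61905$)
$L{\left(S,E \right)} = \frac{13 E}{21}$ ($L{\left(S,E \right)} = E \frac{13}{21} = \frac{13 E}{21}$)
$L{\left(618,\left(-309 - 335\right) \left(-19 - 335\right) \right)} + d = \frac{13 \left(-309 - 335\right) \left(-19 - 335\right)}{21} - 162678 = \frac{13 \left(\left(-644\right) \left(-354\right)\right)}{21} - 162678 = \frac{13}{21} \cdot 227976 - 162678 = 141128 - 162678 = -21550$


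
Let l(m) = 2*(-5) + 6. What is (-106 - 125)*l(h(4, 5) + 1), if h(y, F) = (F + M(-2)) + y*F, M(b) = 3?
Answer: 924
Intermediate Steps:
h(y, F) = 3 + F + F*y (h(y, F) = (F + 3) + y*F = (3 + F) + F*y = 3 + F + F*y)
l(m) = -4 (l(m) = -10 + 6 = -4)
(-106 - 125)*l(h(4, 5) + 1) = (-106 - 125)*(-4) = -231*(-4) = 924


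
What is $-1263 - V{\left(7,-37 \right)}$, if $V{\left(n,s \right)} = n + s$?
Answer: $-1233$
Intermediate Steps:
$-1263 - V{\left(7,-37 \right)} = -1263 - \left(7 - 37\right) = -1263 - -30 = -1263 + 30 = -1233$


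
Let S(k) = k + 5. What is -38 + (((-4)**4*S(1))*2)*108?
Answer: 331738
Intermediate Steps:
S(k) = 5 + k
-38 + (((-4)**4*S(1))*2)*108 = -38 + (((-4)**4*(5 + 1))*2)*108 = -38 + ((256*6)*2)*108 = -38 + (1536*2)*108 = -38 + 3072*108 = -38 + 331776 = 331738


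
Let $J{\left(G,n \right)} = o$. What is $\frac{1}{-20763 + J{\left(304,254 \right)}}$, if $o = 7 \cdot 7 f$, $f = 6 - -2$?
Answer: $- \frac{1}{20371} \approx -4.9089 \cdot 10^{-5}$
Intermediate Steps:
$f = 8$ ($f = 6 + 2 = 8$)
$o = 392$ ($o = 7 \cdot 7 \cdot 8 = 49 \cdot 8 = 392$)
$J{\left(G,n \right)} = 392$
$\frac{1}{-20763 + J{\left(304,254 \right)}} = \frac{1}{-20763 + 392} = \frac{1}{-20371} = - \frac{1}{20371}$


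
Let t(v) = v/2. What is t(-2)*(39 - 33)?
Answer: -6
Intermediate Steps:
t(v) = v/2 (t(v) = v*(½) = v/2)
t(-2)*(39 - 33) = ((½)*(-2))*(39 - 33) = -1*6 = -6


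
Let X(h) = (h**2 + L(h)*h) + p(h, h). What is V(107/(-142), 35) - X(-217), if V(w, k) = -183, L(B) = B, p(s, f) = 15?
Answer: -94376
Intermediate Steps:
X(h) = 15 + 2*h**2 (X(h) = (h**2 + h*h) + 15 = (h**2 + h**2) + 15 = 2*h**2 + 15 = 15 + 2*h**2)
V(107/(-142), 35) - X(-217) = -183 - (15 + 2*(-217)**2) = -183 - (15 + 2*47089) = -183 - (15 + 94178) = -183 - 1*94193 = -183 - 94193 = -94376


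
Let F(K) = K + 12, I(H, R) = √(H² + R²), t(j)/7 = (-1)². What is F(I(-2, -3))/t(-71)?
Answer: 12/7 + √13/7 ≈ 2.2294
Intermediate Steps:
t(j) = 7 (t(j) = 7*(-1)² = 7*1 = 7)
F(K) = 12 + K
F(I(-2, -3))/t(-71) = (12 + √((-2)² + (-3)²))/7 = (12 + √(4 + 9))*(⅐) = (12 + √13)*(⅐) = 12/7 + √13/7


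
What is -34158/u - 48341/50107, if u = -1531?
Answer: 1637544835/76713817 ≈ 21.346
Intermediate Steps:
-34158/u - 48341/50107 = -34158/(-1531) - 48341/50107 = -34158*(-1/1531) - 48341*1/50107 = 34158/1531 - 48341/50107 = 1637544835/76713817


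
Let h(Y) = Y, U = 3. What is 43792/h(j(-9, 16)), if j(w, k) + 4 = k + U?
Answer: 43792/15 ≈ 2919.5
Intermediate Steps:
j(w, k) = -1 + k (j(w, k) = -4 + (k + 3) = -4 + (3 + k) = -1 + k)
43792/h(j(-9, 16)) = 43792/(-1 + 16) = 43792/15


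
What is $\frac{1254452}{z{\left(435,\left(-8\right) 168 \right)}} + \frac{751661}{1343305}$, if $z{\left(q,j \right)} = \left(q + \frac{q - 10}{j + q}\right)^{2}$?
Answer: $\frac{75482385183927538}{10478927532491525} \approx 7.2033$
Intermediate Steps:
$z{\left(q,j \right)} = \left(q + \frac{-10 + q}{j + q}\right)^{2}$
$\frac{1254452}{z{\left(435,\left(-8\right) 168 \right)}} + \frac{751661}{1343305} = \frac{1254452}{\frac{1}{\left(\left(-8\right) 168 + 435\right)^{2}} \left(-10 + 435 + 435^{2} + \left(-8\right) 168 \cdot 435\right)^{2}} + \frac{751661}{1343305} = \frac{1254452}{\frac{1}{\left(-1344 + 435\right)^{2}} \left(-10 + 435 + 189225 - 584640\right)^{2}} + 751661 \cdot \frac{1}{1343305} = \frac{1254452}{\frac{1}{826281} \left(-10 + 435 + 189225 - 584640\right)^{2}} + \frac{751661}{1343305} = \frac{1254452}{\frac{1}{826281} \left(-394990\right)^{2}} + \frac{751661}{1343305} = \frac{1254452}{\frac{1}{826281} \cdot 156017100100} + \frac{751661}{1343305} = \frac{1254452}{\frac{156017100100}{826281}} + \frac{751661}{1343305} = 1254452 \cdot \frac{826281}{156017100100} + \frac{751661}{1343305} = \frac{259132463253}{39004275025} + \frac{751661}{1343305} = \frac{75482385183927538}{10478927532491525}$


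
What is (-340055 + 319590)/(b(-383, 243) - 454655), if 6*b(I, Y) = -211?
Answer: 122790/2728141 ≈ 0.045009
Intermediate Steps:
b(I, Y) = -211/6 (b(I, Y) = (⅙)*(-211) = -211/6)
(-340055 + 319590)/(b(-383, 243) - 454655) = (-340055 + 319590)/(-211/6 - 454655) = -20465/(-2728141/6) = -20465*(-6/2728141) = 122790/2728141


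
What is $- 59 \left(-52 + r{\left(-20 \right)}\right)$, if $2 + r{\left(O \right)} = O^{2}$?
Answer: $-20414$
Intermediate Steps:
$r{\left(O \right)} = -2 + O^{2}$
$- 59 \left(-52 + r{\left(-20 \right)}\right) = - 59 \left(-52 - \left(2 - \left(-20\right)^{2}\right)\right) = - 59 \left(-52 + \left(-2 + 400\right)\right) = - 59 \left(-52 + 398\right) = \left(-59\right) 346 = -20414$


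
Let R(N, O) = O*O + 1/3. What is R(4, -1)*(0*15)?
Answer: 0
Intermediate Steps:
R(N, O) = ⅓ + O² (R(N, O) = O² + ⅓ = ⅓ + O²)
R(4, -1)*(0*15) = (⅓ + (-1)²)*(0*15) = (⅓ + 1)*0 = (4/3)*0 = 0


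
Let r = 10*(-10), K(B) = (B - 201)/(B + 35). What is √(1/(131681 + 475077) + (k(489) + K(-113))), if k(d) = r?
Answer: I*√53742201008242110/23663562 ≈ 9.7966*I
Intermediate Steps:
K(B) = (-201 + B)/(35 + B)
r = -100
k(d) = -100
√(1/(131681 + 475077) + (k(489) + K(-113))) = √(1/(131681 + 475077) + (-100 + (-201 - 113)/(35 - 113))) = √(1/606758 + (-100 - 314/(-78))) = √(1/606758 + (-100 - 1/78*(-314))) = √(1/606758 + (-100 + 157/39)) = √(1/606758 - 3743/39) = √(-2271095155/23663562) = I*√53742201008242110/23663562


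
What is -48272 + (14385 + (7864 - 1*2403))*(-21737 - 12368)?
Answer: -676896102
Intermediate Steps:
-48272 + (14385 + (7864 - 1*2403))*(-21737 - 12368) = -48272 + (14385 + (7864 - 2403))*(-34105) = -48272 + (14385 + 5461)*(-34105) = -48272 + 19846*(-34105) = -48272 - 676847830 = -676896102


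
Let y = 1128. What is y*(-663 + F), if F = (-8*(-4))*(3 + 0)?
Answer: -639576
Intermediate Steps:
F = 96 (F = 32*3 = 96)
y*(-663 + F) = 1128*(-663 + 96) = 1128*(-567) = -639576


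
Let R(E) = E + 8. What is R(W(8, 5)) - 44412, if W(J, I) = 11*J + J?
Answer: -44308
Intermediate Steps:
W(J, I) = 12*J
R(E) = 8 + E
R(W(8, 5)) - 44412 = (8 + 12*8) - 44412 = (8 + 96) - 44412 = 104 - 44412 = -44308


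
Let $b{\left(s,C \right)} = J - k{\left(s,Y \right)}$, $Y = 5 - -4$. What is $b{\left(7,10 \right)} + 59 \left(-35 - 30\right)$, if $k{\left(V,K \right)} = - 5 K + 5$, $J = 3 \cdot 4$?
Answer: $-3783$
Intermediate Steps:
$Y = 9$ ($Y = 5 + 4 = 9$)
$J = 12$
$k{\left(V,K \right)} = 5 - 5 K$
$b{\left(s,C \right)} = 52$ ($b{\left(s,C \right)} = 12 - \left(5 - 45\right) = 12 - -40 = 12 + 40 = 52$)
$b{\left(7,10 \right)} + 59 \left(-35 - 30\right) = 52 + 59 \left(-35 - 30\right) = 52 + 59 \left(-65\right) = 52 - 3835 = -3783$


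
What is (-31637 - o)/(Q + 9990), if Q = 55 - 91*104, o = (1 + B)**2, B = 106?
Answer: -43086/581 ≈ -74.158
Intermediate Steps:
o = 11449 (o = (1 + 106)**2 = 107**2 = 11449)
Q = -9409 (Q = 55 - 9464 = -9409)
(-31637 - o)/(Q + 9990) = (-31637 - 1*11449)/(-9409 + 9990) = (-31637 - 11449)/581 = -43086*1/581 = -43086/581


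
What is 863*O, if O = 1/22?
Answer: 863/22 ≈ 39.227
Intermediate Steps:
O = 1/22 ≈ 0.045455
863*O = 863*(1/22) = 863/22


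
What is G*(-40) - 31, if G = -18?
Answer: 689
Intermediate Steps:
G*(-40) - 31 = -18*(-40) - 31 = 720 - 31 = 689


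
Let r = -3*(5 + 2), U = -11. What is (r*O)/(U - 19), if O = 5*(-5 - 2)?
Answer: -49/2 ≈ -24.500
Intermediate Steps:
O = -35 (O = 5*(-7) = -35)
r = -21 (r = -3*7 = -21)
(r*O)/(U - 19) = (-21*(-35))/(-11 - 19) = 735/(-30) = 735*(-1/30) = -49/2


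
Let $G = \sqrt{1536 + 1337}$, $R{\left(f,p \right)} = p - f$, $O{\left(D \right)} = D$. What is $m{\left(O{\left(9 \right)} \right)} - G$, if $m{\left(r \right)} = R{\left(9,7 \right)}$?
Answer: $-2 - 13 \sqrt{17} \approx -55.6$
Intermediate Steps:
$m{\left(r \right)} = -2$ ($m{\left(r \right)} = 7 - 9 = -2$)
$G = 13 \sqrt{17}$ ($G = \sqrt{2873} = 13 \sqrt{17} \approx 53.6$)
$m{\left(O{\left(9 \right)} \right)} - G = -2 - 13 \sqrt{17}$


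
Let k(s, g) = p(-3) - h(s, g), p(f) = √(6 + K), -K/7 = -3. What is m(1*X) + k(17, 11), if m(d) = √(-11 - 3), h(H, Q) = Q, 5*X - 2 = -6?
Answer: -11 + 3*√3 + I*√14 ≈ -5.8038 + 3.7417*I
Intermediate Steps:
X = -⅘ (X = ⅖ + (⅕)*(-6) = ⅖ - 6/5 = -⅘ ≈ -0.80000)
K = 21 (K = -7*(-3) = 21)
p(f) = 3*√3 (p(f) = √(6 + 21) = √27 = 3*√3)
m(d) = I*√14 (m(d) = √(-14) = I*√14)
k(s, g) = -g + 3*√3 (k(s, g) = 3*√3 - g = -g + 3*√3)
m(1*X) + k(17, 11) = I*√14 + (-1*11 + 3*√3) = I*√14 + (-11 + 3*√3) = -11 + 3*√3 + I*√14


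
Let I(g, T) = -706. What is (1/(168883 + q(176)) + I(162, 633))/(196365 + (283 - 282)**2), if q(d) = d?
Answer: -119355653/33197439594 ≈ -0.0035953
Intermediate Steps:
(1/(168883 + q(176)) + I(162, 633))/(196365 + (283 - 282)**2) = (1/(168883 + 176) - 706)/(196365 + (283 - 282)**2) = (1/169059 - 706)/(196365 + 1**2) = (1/169059 - 706)/(196365 + 1) = -119355653/169059/196366 = -119355653/169059*1/196366 = -119355653/33197439594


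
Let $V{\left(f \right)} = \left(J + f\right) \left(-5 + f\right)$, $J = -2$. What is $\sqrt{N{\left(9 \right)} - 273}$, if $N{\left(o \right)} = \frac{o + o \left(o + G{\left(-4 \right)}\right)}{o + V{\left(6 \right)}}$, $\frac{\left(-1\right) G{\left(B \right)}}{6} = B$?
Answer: $\frac{i \sqrt{42159}}{13} \approx 15.794 i$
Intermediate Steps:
$G{\left(B \right)} = - 6 B$
$V{\left(f \right)} = \left(-5 + f\right) \left(-2 + f\right)$ ($V{\left(f \right)} = \left(-2 + f\right) \left(-5 + f\right) = \left(-5 + f\right) \left(-2 + f\right)$)
$N{\left(o \right)} = \frac{o + o \left(24 + o\right)}{4 + o}$ ($N{\left(o \right)} = \frac{o + o \left(o - -24\right)}{o + \left(10 + 6^{2} - 42\right)} = \frac{o + o \left(o + 24\right)}{o + \left(10 + 36 - 42\right)} = \frac{o + o \left(24 + o\right)}{o + 4} = \frac{o + o \left(24 + o\right)}{4 + o}$)
$\sqrt{N{\left(9 \right)} - 273} = \sqrt{\frac{9 \left(25 + 9\right)}{4 + 9} - 273} = \sqrt{9 \cdot \frac{1}{13} \cdot 34 - 273} = \sqrt{\frac{306}{13} - 273} = \sqrt{- \frac{3243}{13}} = \frac{i \sqrt{42159}}{13}$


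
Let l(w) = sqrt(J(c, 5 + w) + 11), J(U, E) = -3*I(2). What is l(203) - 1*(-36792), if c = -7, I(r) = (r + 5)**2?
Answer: 36792 + 2*I*sqrt(34) ≈ 36792.0 + 11.662*I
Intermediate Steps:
I(r) = (5 + r)**2
J(U, E) = -147 (J(U, E) = -3*(5 + 2)**2 = -3*7**2 = -3*49 = -147)
l(w) = 2*I*sqrt(34) (l(w) = sqrt(-147 + 11) = sqrt(-136) = 2*I*sqrt(34))
l(203) - 1*(-36792) = 2*I*sqrt(34) - 1*(-36792) = 2*I*sqrt(34) + 36792 = 36792 + 2*I*sqrt(34)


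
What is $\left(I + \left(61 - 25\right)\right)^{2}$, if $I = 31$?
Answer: $4489$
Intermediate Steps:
$\left(I + \left(61 - 25\right)\right)^{2} = \left(31 + \left(61 - 25\right)\right)^{2} = \left(31 + 36\right)^{2} = 67^{2} = 4489$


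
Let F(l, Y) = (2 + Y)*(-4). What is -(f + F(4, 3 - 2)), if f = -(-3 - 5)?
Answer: 4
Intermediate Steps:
f = 8 (f = -1*(-8) = 8)
F(l, Y) = -8 - 4*Y
-(f + F(4, 3 - 2)) = -(8 + (-8 - 4*(3 - 2))) = -(8 + (-8 - 4*1)) = -(8 + (-8 - 4)) = -(8 - 12) = -1*(-4) = 4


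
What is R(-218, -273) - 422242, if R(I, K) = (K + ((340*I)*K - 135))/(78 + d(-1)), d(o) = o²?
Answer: -13122766/79 ≈ -1.6611e+5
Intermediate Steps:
R(I, K) = -135/79 + K/79 + 340*I*K/79 (R(I, K) = (K + ((340*I)*K - 135))/(78 + (-1)²) = (K + (340*I*K - 135))/(78 + 1) = (K + (-135 + 340*I*K))/79 = (-135 + K + 340*I*K)*(1/79) = -135/79 + K/79 + 340*I*K/79)
R(-218, -273) - 422242 = (-135/79 + (1/79)*(-273) + (340/79)*(-218)*(-273)) - 422242 = (-135/79 - 273/79 + 20234760/79) - 422242 = 20234352/79 - 422242 = -13122766/79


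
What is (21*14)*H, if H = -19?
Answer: -5586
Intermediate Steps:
(21*14)*H = (21*14)*(-19) = 294*(-19) = -5586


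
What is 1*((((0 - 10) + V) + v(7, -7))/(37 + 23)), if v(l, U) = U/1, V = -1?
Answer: -3/10 ≈ -0.30000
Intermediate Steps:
v(l, U) = U (v(l, U) = U*1 = U)
1*((((0 - 10) + V) + v(7, -7))/(37 + 23)) = 1*((((0 - 10) - 1) - 7)/(37 + 23)) = 1*(((-10 - 1) - 7)/60) = 1*((-11 - 7)*(1/60)) = 1*(-18*1/60) = 1*(-3/10) = -3/10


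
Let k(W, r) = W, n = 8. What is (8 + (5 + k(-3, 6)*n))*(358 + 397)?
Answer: -8305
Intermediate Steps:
(8 + (5 + k(-3, 6)*n))*(358 + 397) = (8 + (5 - 3*8))*(358 + 397) = (8 + (5 - 24))*755 = (8 - 19)*755 = -11*755 = -8305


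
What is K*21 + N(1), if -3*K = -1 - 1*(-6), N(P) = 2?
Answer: -33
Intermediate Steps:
K = -5/3 (K = -(-1 - 1*(-6))/3 = -(-1 + 6)/3 = -1/3*5 = -5/3 ≈ -1.6667)
K*21 + N(1) = -5/3*21 + 2 = -35 + 2 = -33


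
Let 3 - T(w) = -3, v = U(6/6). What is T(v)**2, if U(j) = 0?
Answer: 36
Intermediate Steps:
v = 0
T(w) = 6 (T(w) = 3 - 1*(-3) = 3 + 3 = 6)
T(v)**2 = 6**2 = 36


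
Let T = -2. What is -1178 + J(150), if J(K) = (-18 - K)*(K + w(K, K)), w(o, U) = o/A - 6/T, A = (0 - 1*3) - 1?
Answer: -20582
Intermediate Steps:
A = -4 (A = (0 - 3) - 1 = -3 - 1 = -4)
w(o, U) = 3 - o/4 (w(o, U) = o/(-4) - 6/(-2) = o*(-¼) - 6*(-½) = -o/4 + 3 = 3 - o/4)
J(K) = (-18 - K)*(3 + 3*K/4) (J(K) = (-18 - K)*(K + (3 - K/4)) = (-18 - K)*(3 + 3*K/4))
-1178 + J(150) = -1178 + (-54 - 33/2*150 - ¾*150²) = -1178 + (-54 - 2475 - ¾*22500) = -1178 + (-54 - 2475 - 16875) = -1178 - 19404 = -20582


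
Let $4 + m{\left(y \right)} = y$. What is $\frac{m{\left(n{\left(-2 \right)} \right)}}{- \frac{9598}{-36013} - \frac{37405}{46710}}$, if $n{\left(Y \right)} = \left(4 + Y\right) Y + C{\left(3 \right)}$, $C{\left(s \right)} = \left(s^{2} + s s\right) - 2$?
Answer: $- \frac{2691467568}{179748737} \approx -14.973$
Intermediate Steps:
$C{\left(s \right)} = -2 + 2 s^{2}$ ($C{\left(s \right)} = \left(s^{2} + s^{2}\right) - 2 = 2 s^{2} - 2 = -2 + 2 s^{2}$)
$n{\left(Y \right)} = 16 + Y \left(4 + Y\right)$ ($n{\left(Y \right)} = \left(4 + Y\right) Y - \left(2 - 2 \cdot 3^{2}\right) = Y \left(4 + Y\right) + \left(-2 + 2 \cdot 9\right) = Y \left(4 + Y\right) + \left(-2 + 18\right) = Y \left(4 + Y\right) + 16 = 16 + Y \left(4 + Y\right)$)
$m{\left(y \right)} = -4 + y$
$\frac{m{\left(n{\left(-2 \right)} \right)}}{- \frac{9598}{-36013} - \frac{37405}{46710}} = \frac{-4 + \left(16 + \left(-2\right)^{2} + 4 \left(-2\right)\right)}{- \frac{9598}{-36013} - \frac{37405}{46710}} = \frac{-4 + \left(16 + 4 - 8\right)}{\left(-9598\right) \left(- \frac{1}{36013}\right) - \frac{7481}{9342}} = \frac{-4 + 12}{\frac{9598}{36013} - \frac{7481}{9342}} = \frac{8}{- \frac{179748737}{336433446}} = 8 \left(- \frac{336433446}{179748737}\right) = - \frac{2691467568}{179748737}$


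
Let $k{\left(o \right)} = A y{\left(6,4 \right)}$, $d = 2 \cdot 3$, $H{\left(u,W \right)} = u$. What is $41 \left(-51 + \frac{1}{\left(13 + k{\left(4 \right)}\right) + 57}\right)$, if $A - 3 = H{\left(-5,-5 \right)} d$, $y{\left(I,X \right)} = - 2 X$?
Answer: $- \frac{597985}{286} \approx -2090.9$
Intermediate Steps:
$d = 6$
$A = -27$ ($A = 3 - 30 = -27$)
$k{\left(o \right)} = 216$ ($k{\left(o \right)} = - 27 \left(\left(-2\right) 4\right) = \left(-27\right) \left(-8\right) = 216$)
$41 \left(-51 + \frac{1}{\left(13 + k{\left(4 \right)}\right) + 57}\right) = 41 \left(-51 + \frac{1}{\left(13 + 216\right) + 57}\right) = 41 \left(-51 + \frac{1}{229 + 57}\right) = 41 \left(-51 + \frac{1}{286}\right) = 41 \left(- \frac{14585}{286}\right) = - \frac{597985}{286}$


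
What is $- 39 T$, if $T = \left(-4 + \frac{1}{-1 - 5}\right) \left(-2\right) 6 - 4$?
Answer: $-1794$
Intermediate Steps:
$T = 46$ ($T = \left(-4 + \frac{1}{-6}\right) \left(-2\right) 6 - 4 = \left(-4 - \frac{1}{6}\right) \left(-2\right) 6 - 4 = \left(- \frac{25}{6}\right) \left(-2\right) 6 - 4 = \frac{25}{3} \cdot 6 - 4 = 50 - 4 = 46$)
$- 39 T = \left(-39\right) 46 = -1794$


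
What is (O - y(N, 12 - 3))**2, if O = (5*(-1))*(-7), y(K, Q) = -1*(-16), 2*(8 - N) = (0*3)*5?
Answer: 361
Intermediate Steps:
N = 8 (N = 8 - 0*3*5/2 = 8 - 0*5 = 8 - 1/2*0 = 8 + 0 = 8)
y(K, Q) = 16
O = 35 (O = -5*(-7) = 35)
(O - y(N, 12 - 3))**2 = (35 - 1*16)**2 = (35 - 16)**2 = 19**2 = 361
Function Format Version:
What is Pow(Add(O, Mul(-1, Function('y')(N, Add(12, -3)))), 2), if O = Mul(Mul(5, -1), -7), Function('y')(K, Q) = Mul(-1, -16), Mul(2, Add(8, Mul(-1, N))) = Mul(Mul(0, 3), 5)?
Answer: 361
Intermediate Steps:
N = 8 (N = Add(8, Mul(Rational(-1, 2), Mul(Mul(0, 3), 5))) = Add(8, Mul(Rational(-1, 2), Mul(0, 5))) = Add(8, Mul(Rational(-1, 2), 0)) = Add(8, 0) = 8)
Function('y')(K, Q) = 16
O = 35 (O = Mul(-5, -7) = 35)
Pow(Add(O, Mul(-1, Function('y')(N, Add(12, -3)))), 2) = Pow(Add(35, Mul(-1, 16)), 2) = Pow(Add(35, -16), 2) = Pow(19, 2) = 361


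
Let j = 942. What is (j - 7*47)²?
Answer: 375769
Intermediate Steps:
(j - 7*47)² = (942 - 7*47)² = (942 - 329)² = 613² = 375769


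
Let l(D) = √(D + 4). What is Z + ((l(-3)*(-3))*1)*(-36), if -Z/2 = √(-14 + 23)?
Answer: 102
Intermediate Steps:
l(D) = √(4 + D)
Z = -6 (Z = -2*√(-14 + 23) = -2*√9 = -2*3 = -6)
Z + ((l(-3)*(-3))*1)*(-36) = -6 + ((√(4 - 3)*(-3))*1)*(-36) = -6 + ((√1*(-3))*1)*(-36) = -6 + ((1*(-3))*1)*(-36) = -6 - 3*1*(-36) = -6 - 3*(-36) = -6 + 108 = 102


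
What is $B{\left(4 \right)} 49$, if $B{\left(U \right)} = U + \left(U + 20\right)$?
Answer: $1372$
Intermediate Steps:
$B{\left(U \right)} = 20 + 2 U$ ($B{\left(U \right)} = U + \left(20 + U\right) = 20 + 2 U$)
$B{\left(4 \right)} 49 = \left(20 + 2 \cdot 4\right) 49 = \left(20 + 8\right) 49 = 28 \cdot 49 = 1372$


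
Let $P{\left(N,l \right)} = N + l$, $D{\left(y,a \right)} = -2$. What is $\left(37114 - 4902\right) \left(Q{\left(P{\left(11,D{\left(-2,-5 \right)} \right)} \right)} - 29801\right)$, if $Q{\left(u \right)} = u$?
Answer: $-959659904$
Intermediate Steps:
$\left(37114 - 4902\right) \left(Q{\left(P{\left(11,D{\left(-2,-5 \right)} \right)} \right)} - 29801\right) = \left(37114 - 4902\right) \left(\left(11 - 2\right) - 29801\right) = 32212 \left(9 - 29801\right) = 32212 \left(-29792\right) = -959659904$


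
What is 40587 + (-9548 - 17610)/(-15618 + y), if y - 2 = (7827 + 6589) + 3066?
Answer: 37854092/933 ≈ 40572.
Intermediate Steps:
y = 17484 (y = 2 + ((7827 + 6589) + 3066) = 2 + (14416 + 3066) = 2 + 17482 = 17484)
40587 + (-9548 - 17610)/(-15618 + y) = 40587 + (-9548 - 17610)/(-15618 + 17484) = 40587 - 27158/1866 = 40587 - 27158*1/1866 = 40587 - 13579/933 = 37854092/933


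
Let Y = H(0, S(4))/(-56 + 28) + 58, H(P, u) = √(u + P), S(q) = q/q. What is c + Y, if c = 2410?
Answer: 69103/28 ≈ 2468.0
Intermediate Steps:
S(q) = 1
H(P, u) = √(P + u)
Y = 1623/28 (Y = √(0 + 1)/(-56 + 28) + 58 = √1/(-28) + 58 = 1*(-1/28) + 58 = -1/28 + 58 = 1623/28 ≈ 57.964)
c + Y = 2410 + 1623/28 = 69103/28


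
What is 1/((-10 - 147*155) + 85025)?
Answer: 1/62230 ≈ 1.6069e-5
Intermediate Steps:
1/((-10 - 147*155) + 85025) = 1/((-10 - 22785) + 85025) = 1/(-22795 + 85025) = 1/62230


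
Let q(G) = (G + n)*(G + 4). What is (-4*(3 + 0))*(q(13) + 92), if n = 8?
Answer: -5388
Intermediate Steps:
q(G) = (4 + G)*(8 + G) (q(G) = (G + 8)*(G + 4) = (8 + G)*(4 + G) = (4 + G)*(8 + G))
(-4*(3 + 0))*(q(13) + 92) = (-4*(3 + 0))*((32 + 13² + 12*13) + 92) = (-4*3)*((32 + 169 + 156) + 92) = -12*(357 + 92) = -12*449 = -5388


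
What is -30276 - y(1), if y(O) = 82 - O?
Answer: -30357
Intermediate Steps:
-30276 - y(1) = -30276 - (82 - 1*1) = -30276 - (82 - 1) = -30276 - 1*81 = -30276 - 81 = -30357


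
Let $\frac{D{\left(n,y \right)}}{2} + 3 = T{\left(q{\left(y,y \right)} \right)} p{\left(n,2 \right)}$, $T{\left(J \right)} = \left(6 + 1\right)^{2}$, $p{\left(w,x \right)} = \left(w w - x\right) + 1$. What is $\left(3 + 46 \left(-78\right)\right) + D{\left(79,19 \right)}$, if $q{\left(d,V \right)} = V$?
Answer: $607929$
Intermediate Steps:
$p{\left(w,x \right)} = 1 + w^{2} - x$ ($p{\left(w,x \right)} = \left(w^{2} - x\right) + 1 = 1 + w^{2} - x$)
$T{\left(J \right)} = 49$ ($T{\left(J \right)} = 7^{2} = 49$)
$D{\left(n,y \right)} = -104 + 98 n^{2}$ ($D{\left(n,y \right)} = -6 + 2 \cdot 49 \left(1 + n^{2} - 2\right) = -6 + 2 \cdot 49 \left(-1 + n^{2}\right) = -6 + 2 \left(-49 + 49 n^{2}\right) = -6 + \left(-98 + 98 n^{2}\right) = -104 + 98 n^{2}$)
$\left(3 + 46 \left(-78\right)\right) + D{\left(79,19 \right)} = \left(3 + 46 \left(-78\right)\right) - \left(104 - 98 \cdot 79^{2}\right) = \left(3 - 3588\right) + \left(-104 + 98 \cdot 6241\right) = -3585 + \left(-104 + 611618\right) = -3585 + 611514 = 607929$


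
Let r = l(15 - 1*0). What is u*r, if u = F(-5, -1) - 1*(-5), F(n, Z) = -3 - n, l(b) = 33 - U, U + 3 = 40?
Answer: -28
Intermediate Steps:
U = 37 (U = -3 + 40 = 37)
l(b) = -4 (l(b) = 33 - 1*37 = 33 - 37 = -4)
r = -4
u = 7 (u = (-3 - 1*(-5)) - 1*(-5) = (-3 + 5) + 5 = 2 + 5 = 7)
u*r = 7*(-4) = -28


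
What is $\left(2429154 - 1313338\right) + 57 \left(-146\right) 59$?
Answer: $624818$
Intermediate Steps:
$\left(2429154 - 1313338\right) + 57 \left(-146\right) 59 = 1115816 - 490998 = 624818$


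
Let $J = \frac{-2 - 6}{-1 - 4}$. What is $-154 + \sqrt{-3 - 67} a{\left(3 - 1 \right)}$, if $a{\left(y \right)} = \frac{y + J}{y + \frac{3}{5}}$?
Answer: $-154 + \frac{18 i \sqrt{70}}{13} \approx -154.0 + 11.585 i$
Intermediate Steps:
$J = \frac{8}{5}$ ($J = - \frac{8}{-5} = \left(-8\right) \left(- \frac{1}{5}\right) = \frac{8}{5} \approx 1.6$)
$a{\left(y \right)} = \frac{\frac{8}{5} + y}{\frac{3}{5} + y}$ ($a{\left(y \right)} = \frac{y + \frac{8}{5}}{y + \frac{3}{5}} = \frac{\frac{8}{5} + y}{y + 3 \cdot \frac{1}{5}} = \frac{\frac{8}{5} + y}{y + \frac{3}{5}} = \frac{\frac{8}{5} + y}{\frac{3}{5} + y}$)
$-154 + \sqrt{-3 - 67} a{\left(3 - 1 \right)} = -154 + \sqrt{-3 - 67} \frac{8 + 5 \left(3 - 1\right)}{3 + 5 \left(3 - 1\right)} = -154 + \sqrt{-70} \frac{8 + 5 \left(3 - 1\right)}{3 + 5 \left(3 - 1\right)} = -154 + i \sqrt{70} \frac{8 + 5 \cdot 2}{3 + 5 \cdot 2} = -154 + i \sqrt{70} \frac{8 + 10}{3 + 10} = -154 + i \sqrt{70} \cdot \frac{1}{13} \cdot 18 = -154 + i \sqrt{70} \cdot \frac{18}{13} = -154 + \frac{18 i \sqrt{70}}{13}$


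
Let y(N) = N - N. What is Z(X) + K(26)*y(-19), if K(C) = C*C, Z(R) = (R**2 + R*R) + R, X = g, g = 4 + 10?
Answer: 406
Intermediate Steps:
g = 14
X = 14
y(N) = 0
Z(R) = R + 2*R**2 (Z(R) = (R**2 + R**2) + R = 2*R**2 + R = R + 2*R**2)
K(C) = C**2
Z(X) + K(26)*y(-19) = 14*(1 + 2*14) + 26**2*0 = 14*(1 + 28) + 676*0 = 14*29 + 0 = 406 + 0 = 406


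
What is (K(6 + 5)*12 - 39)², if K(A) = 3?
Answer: 9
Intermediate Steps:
(K(6 + 5)*12 - 39)² = (3*12 - 39)² = (36 - 39)² = (-3)² = 9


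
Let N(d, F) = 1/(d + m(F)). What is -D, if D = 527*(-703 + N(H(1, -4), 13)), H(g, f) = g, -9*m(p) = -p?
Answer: 8145839/22 ≈ 3.7027e+5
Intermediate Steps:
m(p) = p/9 (m(p) = -(-1)*p/9 = p/9)
N(d, F) = 1/(d + F/9)
D = -8145839/22 (D = 527*(-703 + 9/(13 + 9*1)) = 527*(-703 + 9/(13 + 9)) = 527*(-703 + 9/22) = 527*(-15457/22) = -8145839/22 ≈ -3.7027e+5)
-D = -1*(-8145839/22) = 8145839/22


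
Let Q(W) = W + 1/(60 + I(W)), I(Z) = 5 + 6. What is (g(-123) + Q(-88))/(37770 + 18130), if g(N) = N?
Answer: -749/198445 ≈ -0.0037743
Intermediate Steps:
I(Z) = 11
Q(W) = 1/71 + W (Q(W) = W + 1/(60 + 11) = W + 1/71 = 1/71 + W)
(g(-123) + Q(-88))/(37770 + 18130) = (-123 + (1/71 - 88))/(37770 + 18130) = (-123 - 6247/71)/55900 = -14980/71*1/55900 = -749/198445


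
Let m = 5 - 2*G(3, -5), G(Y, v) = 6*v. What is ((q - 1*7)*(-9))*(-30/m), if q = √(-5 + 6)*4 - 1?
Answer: -216/13 ≈ -16.615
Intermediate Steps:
m = 65 (m = 5 - 12*(-5) = 5 - 2*(-30) = 5 + 60 = 65)
q = 3 (q = √1*4 - 1 = 1*4 - 1 = 4 - 1 = 3)
((q - 1*7)*(-9))*(-30/m) = ((3 - 1*7)*(-9))*(-30/65) = ((3 - 7)*(-9))*(-30*1/65) = -4*(-9)*(-6/13) = 36*(-6/13) = -216/13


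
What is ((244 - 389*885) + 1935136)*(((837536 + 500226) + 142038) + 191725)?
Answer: 2659588500375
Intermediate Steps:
((244 - 389*885) + 1935136)*(((837536 + 500226) + 142038) + 191725) = ((244 - 344265) + 1935136)*((1337762 + 142038) + 191725) = (-344021 + 1935136)*(1479800 + 191725) = 1591115*1671525 = 2659588500375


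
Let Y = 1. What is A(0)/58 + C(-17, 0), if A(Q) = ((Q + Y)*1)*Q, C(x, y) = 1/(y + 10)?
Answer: ⅒ ≈ 0.10000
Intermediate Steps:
C(x, y) = 1/(10 + y)
A(Q) = Q*(1 + Q) (A(Q) = ((Q + 1)*1)*Q = ((1 + Q)*1)*Q = (1 + Q)*Q = Q*(1 + Q))
A(0)/58 + C(-17, 0) = (0*(1 + 0))/58 + 1/(10 + 0) = (0*1)*(1/58) + 1/10 = 0*(1/58) + ⅒ = 0 + ⅒ = ⅒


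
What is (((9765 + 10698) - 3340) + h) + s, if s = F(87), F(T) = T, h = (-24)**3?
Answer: 3386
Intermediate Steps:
h = -13824
s = 87
(((9765 + 10698) - 3340) + h) + s = (((9765 + 10698) - 3340) - 13824) + 87 = ((20463 - 3340) - 13824) + 87 = (17123 - 13824) + 87 = 3299 + 87 = 3386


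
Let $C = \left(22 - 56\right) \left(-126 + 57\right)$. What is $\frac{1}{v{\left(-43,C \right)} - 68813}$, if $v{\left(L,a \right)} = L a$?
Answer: $- \frac{1}{169691} \approx -5.8931 \cdot 10^{-6}$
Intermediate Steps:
$C = 2346$ ($C = \left(-34\right) \left(-69\right) = 2346$)
$\frac{1}{v{\left(-43,C \right)} - 68813} = \frac{1}{\left(-43\right) 2346 - 68813} = \frac{1}{-100878 - 68813} = \frac{1}{-169691} = - \frac{1}{169691}$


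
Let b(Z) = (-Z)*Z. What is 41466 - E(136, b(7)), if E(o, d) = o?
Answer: 41330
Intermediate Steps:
b(Z) = -Z²
41466 - E(136, b(7)) = 41466 - 1*136 = 41466 - 136 = 41330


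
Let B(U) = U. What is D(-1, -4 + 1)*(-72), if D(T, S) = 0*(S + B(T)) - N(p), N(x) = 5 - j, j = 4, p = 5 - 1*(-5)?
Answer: 72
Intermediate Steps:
p = 10 (p = 5 + 5 = 10)
N(x) = 1 (N(x) = 5 - 1*4 = 5 - 4 = 1)
D(T, S) = -1 (D(T, S) = 0*(S + T) - 1*1 = 0 - 1 = -1)
D(-1, -4 + 1)*(-72) = -1*(-72) = 72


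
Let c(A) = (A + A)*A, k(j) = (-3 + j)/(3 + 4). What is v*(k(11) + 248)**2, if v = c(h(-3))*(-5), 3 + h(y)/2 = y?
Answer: -4379811840/49 ≈ -8.9384e+7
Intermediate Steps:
h(y) = -6 + 2*y
k(j) = -3/7 + j/7 (k(j) = (-3 + j)/7 = (-3 + j)*(1/7) = -3/7 + j/7)
c(A) = 2*A**2 (c(A) = (2*A)*A = 2*A**2)
v = -1440 (v = (2*(-6 + 2*(-3))**2)*(-5) = (2*(-6 - 6)**2)*(-5) = (2*(-12)**2)*(-5) = (2*144)*(-5) = 288*(-5) = -1440)
v*(k(11) + 248)**2 = -1440*((-3/7 + (1/7)*11) + 248)**2 = -1440*((-3/7 + 11/7) + 248)**2 = -1440*(8/7 + 248)**2 = -1440*(1744/7)**2 = -1440*3041536/49 = -4379811840/49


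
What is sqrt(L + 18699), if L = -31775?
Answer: 2*I*sqrt(3269) ≈ 114.35*I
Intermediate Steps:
sqrt(L + 18699) = sqrt(-31775 + 18699) = sqrt(-13076) = 2*I*sqrt(3269)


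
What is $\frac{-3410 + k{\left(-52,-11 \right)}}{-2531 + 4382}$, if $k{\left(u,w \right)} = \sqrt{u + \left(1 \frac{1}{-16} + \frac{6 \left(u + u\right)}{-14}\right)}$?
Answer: $- \frac{3410}{1851} + \frac{i \sqrt{5873}}{51828} \approx -1.8422 + 0.0014786 i$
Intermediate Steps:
$k{\left(u,w \right)} = \sqrt{- \frac{1}{16} + \frac{u}{7}}$ ($k{\left(u,w \right)} = \sqrt{u + \left(1 \left(- \frac{1}{16}\right) + 6 \cdot 2 u \left(- \frac{1}{14}\right)\right)} = \sqrt{u + \left(- \frac{1}{16} + 12 u \left(- \frac{1}{14}\right)\right)} = \sqrt{u - \left(\frac{1}{16} + \frac{6 u}{7}\right)} = \sqrt{- \frac{1}{16} + \frac{u}{7}}$)
$\frac{-3410 + k{\left(-52,-11 \right)}}{-2531 + 4382} = \frac{-3410 + \frac{\sqrt{-49 + 112 \left(-52\right)}}{28}}{-2531 + 4382} = \frac{-3410 + \frac{\sqrt{-49 - 5824}}{28}}{1851} = \left(-3410 + \frac{\sqrt{-5873}}{28}\right) \frac{1}{1851} = \left(-3410 + \frac{i \sqrt{5873}}{28}\right) \frac{1}{1851} = - \frac{3410}{1851} + \frac{i \sqrt{5873}}{51828}$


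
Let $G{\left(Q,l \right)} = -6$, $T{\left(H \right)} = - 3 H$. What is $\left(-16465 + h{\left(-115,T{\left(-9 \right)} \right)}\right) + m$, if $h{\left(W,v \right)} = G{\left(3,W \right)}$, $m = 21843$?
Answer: $5372$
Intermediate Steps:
$h{\left(W,v \right)} = -6$
$\left(-16465 + h{\left(-115,T{\left(-9 \right)} \right)}\right) + m = \left(-16465 - 6\right) + 21843 = -16471 + 21843 = 5372$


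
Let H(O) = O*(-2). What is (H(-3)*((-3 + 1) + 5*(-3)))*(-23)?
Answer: 2346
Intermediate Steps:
H(O) = -2*O
(H(-3)*((-3 + 1) + 5*(-3)))*(-23) = ((-2*(-3))*((-3 + 1) + 5*(-3)))*(-23) = (6*(-2 - 15))*(-23) = (6*(-17))*(-23) = -102*(-23) = 2346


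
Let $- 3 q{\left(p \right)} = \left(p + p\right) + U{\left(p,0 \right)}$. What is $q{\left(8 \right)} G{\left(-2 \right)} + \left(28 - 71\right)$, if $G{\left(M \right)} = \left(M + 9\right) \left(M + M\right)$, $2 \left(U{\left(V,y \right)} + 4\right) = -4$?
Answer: $\frac{151}{3} \approx 50.333$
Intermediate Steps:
$U{\left(V,y \right)} = -6$ ($U{\left(V,y \right)} = -4 + \frac{1}{2} \left(-4\right) = -4 - 2 = -6$)
$G{\left(M \right)} = 2 M \left(9 + M\right)$ ($G{\left(M \right)} = \left(9 + M\right) 2 M = 2 M \left(9 + M\right)$)
$q{\left(p \right)} = 2 - \frac{2 p}{3}$ ($q{\left(p \right)} = - \frac{\left(p + p\right) - 6}{3} = - \frac{2 p - 6}{3} = - \frac{-6 + 2 p}{3} = 2 - \frac{2 p}{3}$)
$q{\left(8 \right)} G{\left(-2 \right)} + \left(28 - 71\right) = \left(2 - \frac{16}{3}\right) 2 \left(-2\right) \left(9 - 2\right) + \left(28 - 71\right) = \left(2 - \frac{16}{3}\right) 2 \left(-2\right) 7 + \left(28 - 71\right) = \left(- \frac{10}{3}\right) \left(-28\right) - 43 = \frac{280}{3} - 43 = \frac{151}{3}$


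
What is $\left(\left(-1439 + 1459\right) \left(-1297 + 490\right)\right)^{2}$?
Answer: $260499600$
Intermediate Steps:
$\left(\left(-1439 + 1459\right) \left(-1297 + 490\right)\right)^{2} = \left(20 \left(-807\right)\right)^{2} = \left(-16140\right)^{2} = 260499600$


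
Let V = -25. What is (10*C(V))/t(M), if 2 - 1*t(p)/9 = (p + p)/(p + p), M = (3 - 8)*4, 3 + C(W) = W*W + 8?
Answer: 700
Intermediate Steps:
C(W) = 5 + W² (C(W) = -3 + (W*W + 8) = -3 + (W² + 8) = -3 + (8 + W²) = 5 + W²)
M = -20 (M = -5*4 = -20)
t(p) = 9 (t(p) = 18 - 9*(p + p)/(p + p) = 18 - 9*2*p/(2*p) = 18 - 9*2*p*1/(2*p) = 18 - 9*1 = 18 - 9 = 9)
(10*C(V))/t(M) = (10*(5 + (-25)²))/9 = (10*(5 + 625))*(⅑) = (10*630)*(⅑) = 6300*(⅑) = 700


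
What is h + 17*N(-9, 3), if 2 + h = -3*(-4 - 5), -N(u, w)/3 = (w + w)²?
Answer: -1811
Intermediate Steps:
N(u, w) = -12*w² (N(u, w) = -3*(w + w)² = -3*4*w² = -12*w²)
h = 25 (h = -2 - 3*(-4 - 5) = -2 - 3*(-9) = -2 + 27 = 25)
h + 17*N(-9, 3) = 25 + 17*(-12*3²) = 25 + 17*(-12*9) = 25 + 17*(-108) = 25 - 1836 = -1811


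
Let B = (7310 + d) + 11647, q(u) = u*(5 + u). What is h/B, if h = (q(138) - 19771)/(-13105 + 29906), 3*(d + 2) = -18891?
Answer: -37/212667058 ≈ -1.7398e-7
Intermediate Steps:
d = -6299 (d = -2 + (1/3)*(-18891) = -2 - 6297 = -6299)
h = -37/16801 (h = (138*(5 + 138) - 19771)/(-13105 + 29906) = (138*143 - 19771)/16801 = (19734 - 19771)*(1/16801) = -37*1/16801 = -37/16801 ≈ -0.0022023)
B = 12658 (B = (7310 - 6299) + 11647 = 1011 + 11647 = 12658)
h/B = -37/16801/12658 = -37/16801*1/12658 = -37/212667058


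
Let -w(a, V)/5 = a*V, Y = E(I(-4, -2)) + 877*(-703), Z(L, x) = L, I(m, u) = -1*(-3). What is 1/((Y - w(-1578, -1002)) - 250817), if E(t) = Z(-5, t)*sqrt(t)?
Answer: 2346144/16513175006183 + 5*sqrt(3)/49539525018549 ≈ 1.4208e-7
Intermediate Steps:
I(m, u) = 3
E(t) = -5*sqrt(t)
Y = -616531 - 5*sqrt(3) (Y = -5*sqrt(3) + 877*(-703) = -5*sqrt(3) - 616531 = -616531 - 5*sqrt(3) ≈ -6.1654e+5)
w(a, V) = -5*V*a (w(a, V) = -5*a*V = -5*V*a)
1/((Y - w(-1578, -1002)) - 250817) = 1/(((-616531 - 5*sqrt(3)) - (-5)*(-1002)*(-1578)) - 250817) = 1/(((-616531 - 5*sqrt(3)) - 1*(-7905780)) - 250817) = 1/(((-616531 - 5*sqrt(3)) + 7905780) - 250817) = 1/((7289249 - 5*sqrt(3)) - 250817) = 1/(7038432 - 5*sqrt(3))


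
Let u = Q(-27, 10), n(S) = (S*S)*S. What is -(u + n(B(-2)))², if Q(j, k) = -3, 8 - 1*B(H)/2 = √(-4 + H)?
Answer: 4635383 + 8752416*I*√6 ≈ 4.6354e+6 + 2.1439e+7*I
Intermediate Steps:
B(H) = 16 - 2*√(-4 + H)
n(S) = S³ (n(S) = S²*S = S³)
u = -3
-(u + n(B(-2)))² = -(-3 + (16 - 2*√(-4 - 2))³)² = -(-3 + (16 - 2*I*√6)³)²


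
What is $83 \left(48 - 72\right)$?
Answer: $-1992$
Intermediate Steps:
$83 \left(48 - 72\right) = 83 \left(-24\right) = -1992$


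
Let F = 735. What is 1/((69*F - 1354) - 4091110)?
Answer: -1/4041749 ≈ -2.4742e-7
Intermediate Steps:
1/((69*F - 1354) - 4091110) = 1/((69*735 - 1354) - 4091110) = 1/((50715 - 1354) - 4091110) = 1/(49361 - 4091110) = 1/(-4041749) = -1/4041749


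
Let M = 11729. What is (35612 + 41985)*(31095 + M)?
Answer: 3323013928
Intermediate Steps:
(35612 + 41985)*(31095 + M) = (35612 + 41985)*(31095 + 11729) = 77597*42824 = 3323013928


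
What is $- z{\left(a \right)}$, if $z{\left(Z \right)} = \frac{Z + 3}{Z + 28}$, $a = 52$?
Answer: $- \frac{11}{16} \approx -0.6875$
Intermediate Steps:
$z{\left(Z \right)} = \frac{3 + Z}{28 + Z}$
$- z{\left(a \right)} = - \frac{3 + 52}{28 + 52} = - \frac{55}{80} = \left(-1\right) \frac{11}{16} = - \frac{11}{16}$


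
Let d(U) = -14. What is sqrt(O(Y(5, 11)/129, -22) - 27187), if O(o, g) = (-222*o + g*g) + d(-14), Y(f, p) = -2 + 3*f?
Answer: I*sqrt(49441099)/43 ≈ 163.52*I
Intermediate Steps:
O(o, g) = -14 + g**2 - 222*o (O(o, g) = (-222*o + g*g) - 14 = (-222*o + g**2) - 14 = (g**2 - 222*o) - 14 = -14 + g**2 - 222*o)
sqrt(O(Y(5, 11)/129, -22) - 27187) = sqrt((-14 + (-22)**2 - 222*(-2 + 3*5)/129) - 27187) = sqrt((-14 + 484 - 222*(-2 + 15)/129) - 27187) = sqrt((-14 + 484 - 2886/129) - 27187) = sqrt((-14 + 484 - 222*13/129) - 27187) = sqrt((-14 + 484 - 962/43) - 27187) = sqrt(19248/43 - 27187) = sqrt(-1149793/43) = I*sqrt(49441099)/43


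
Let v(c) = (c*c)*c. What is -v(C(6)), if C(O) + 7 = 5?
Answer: 8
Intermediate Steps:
C(O) = -2 (C(O) = -7 + 5 = -2)
v(c) = c**3 (v(c) = c**2*c = c**3)
-v(C(6)) = -1*(-2)**3 = -1*(-8) = 8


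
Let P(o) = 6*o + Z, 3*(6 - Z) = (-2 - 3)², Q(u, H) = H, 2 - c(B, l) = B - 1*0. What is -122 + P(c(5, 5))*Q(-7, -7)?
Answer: 61/3 ≈ 20.333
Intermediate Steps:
c(B, l) = 2 - B (c(B, l) = 2 - (B - 1*0) = 2 - (B + 0) = 2 - B)
Z = -7/3 (Z = 6 - (-2 - 3)²/3 = 6 - ⅓*(-5)² = 6 - ⅓*25 = 6 - 25/3 = -7/3 ≈ -2.3333)
P(o) = -7/3 + 6*o (P(o) = 6*o - 7/3 = -7/3 + 6*o)
-122 + P(c(5, 5))*Q(-7, -7) = -122 + (-7/3 + 6*(2 - 1*5))*(-7) = -122 + (-7/3 + 6*(2 - 5))*(-7) = -122 + (-7/3 + 6*(-3))*(-7) = -122 + (-7/3 - 18)*(-7) = -122 - 61/3*(-7) = -122 + 427/3 = 61/3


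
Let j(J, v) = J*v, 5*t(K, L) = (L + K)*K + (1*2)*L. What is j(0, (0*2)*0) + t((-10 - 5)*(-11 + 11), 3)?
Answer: 6/5 ≈ 1.2000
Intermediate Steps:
t(K, L) = 2*L/5 + K*(K + L)/5 (t(K, L) = ((L + K)*K + (1*2)*L)/5 = ((K + L)*K + 2*L)/5 = (K*(K + L) + 2*L)/5 = (2*L + K*(K + L))/5 = 2*L/5 + K*(K + L)/5)
j(0, (0*2)*0) + t((-10 - 5)*(-11 + 11), 3) = 0*((0*2)*0) + (((-10 - 5)*(-11 + 11))²/5 + (⅖)*3 + (⅕)*((-10 - 5)*(-11 + 11))*3) = 0*(0*0) + ((-15*0)²/5 + 6/5 + (⅕)*(-15*0)*3) = 0*0 + ((⅕)*0² + 6/5 + (⅕)*0*3) = 0 + ((⅕)*0 + 6/5 + 0) = 0 + (0 + 6/5 + 0) = 0 + 6/5 = 6/5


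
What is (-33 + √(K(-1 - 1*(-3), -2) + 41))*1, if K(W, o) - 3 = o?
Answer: -33 + √42 ≈ -26.519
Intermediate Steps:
K(W, o) = 3 + o
(-33 + √(K(-1 - 1*(-3), -2) + 41))*1 = (-33 + √((3 - 2) + 41))*1 = (-33 + √(1 + 41))*1 = (-33 + √42)*1 = -33 + √42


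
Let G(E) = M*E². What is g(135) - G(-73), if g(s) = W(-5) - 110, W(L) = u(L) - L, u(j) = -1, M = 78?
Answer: -415768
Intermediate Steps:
W(L) = -1 - L
G(E) = 78*E²
g(s) = -106 (g(s) = (-1 - 1*(-5)) - 110 = (-1 + 5) - 110 = 4 - 110 = -106)
g(135) - G(-73) = -106 - 78*(-73)² = -106 - 78*5329 = -106 - 1*415662 = -106 - 415662 = -415768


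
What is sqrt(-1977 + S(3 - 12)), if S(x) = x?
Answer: I*sqrt(1986) ≈ 44.565*I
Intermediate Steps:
sqrt(-1977 + S(3 - 12)) = sqrt(-1977 + (3 - 12)) = sqrt(-1977 - 9) = sqrt(-1986) = I*sqrt(1986)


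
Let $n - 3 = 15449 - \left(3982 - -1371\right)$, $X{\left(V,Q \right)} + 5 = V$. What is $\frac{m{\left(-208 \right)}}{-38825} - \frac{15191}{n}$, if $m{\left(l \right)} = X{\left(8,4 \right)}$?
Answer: $- \frac{589820872}{392093675} \approx -1.5043$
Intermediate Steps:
$X{\left(V,Q \right)} = -5 + V$
$m{\left(l \right)} = 3$ ($m{\left(l \right)} = -5 + 8 = 3$)
$n = 10099$ ($n = 3 + \left(15449 - \left(3982 - -1371\right)\right) = 3 + \left(15449 - \left(3982 + 1371\right)\right) = 3 + \left(15449 - 5353\right) = 3 + 10096 = 10099$)
$\frac{m{\left(-208 \right)}}{-38825} - \frac{15191}{n} = \frac{3}{-38825} - \frac{15191}{10099} = 3 \left(- \frac{1}{38825}\right) - \frac{15191}{10099} = - \frac{3}{38825} - \frac{15191}{10099} = - \frac{589820872}{392093675}$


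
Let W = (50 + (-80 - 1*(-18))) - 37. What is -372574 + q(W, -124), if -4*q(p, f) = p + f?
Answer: -1490123/4 ≈ -3.7253e+5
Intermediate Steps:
W = -49 (W = (50 + (-80 + 18)) - 37 = (50 - 62) - 37 = -12 - 37 = -49)
q(p, f) = -f/4 - p/4 (q(p, f) = -(p + f)/4 = -(f + p)/4 = -f/4 - p/4)
-372574 + q(W, -124) = -372574 + (-1/4*(-124) - 1/4*(-49)) = -372574 + (31 + 49/4) = -372574 + 173/4 = -1490123/4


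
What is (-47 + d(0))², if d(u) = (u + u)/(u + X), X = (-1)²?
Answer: 2209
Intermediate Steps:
X = 1
d(u) = 2*u/(1 + u) (d(u) = (u + u)/(u + 1) = (2*u)/(1 + u) = 2*u/(1 + u))
(-47 + d(0))² = (-47 + 2*0/(1 + 0))² = (-47 + 2*0/1)² = (-47 + 2*0*1)² = (-47 + 0)² = (-47)² = 2209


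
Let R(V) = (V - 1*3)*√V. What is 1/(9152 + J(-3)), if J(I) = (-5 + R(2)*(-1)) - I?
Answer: 4575/41861249 - √2/83722498 ≈ 0.00010927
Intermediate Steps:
R(V) = √V*(-3 + V) (R(V) = (V - 3)*√V = (-3 + V)*√V = √V*(-3 + V))
J(I) = -5 + √2 - I (J(I) = (-5 + (√2*(-3 + 2))*(-1)) - I = (-5 + (√2*(-1))*(-1)) - I = (-5 - √2*(-1)) - I = (-5 + √2) - I = -5 + √2 - I)
1/(9152 + J(-3)) = 1/(9152 + (-5 + √2 - 1*(-3))) = 1/(9152 + (-5 + √2 + 3)) = 1/(9152 + (-2 + √2)) = 1/(9150 + √2)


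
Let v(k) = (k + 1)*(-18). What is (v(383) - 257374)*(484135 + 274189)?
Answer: -200414416664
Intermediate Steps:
v(k) = -18 - 18*k (v(k) = (1 + k)*(-18) = -18 - 18*k)
(v(383) - 257374)*(484135 + 274189) = ((-18 - 18*383) - 257374)*(484135 + 274189) = ((-18 - 6894) - 257374)*758324 = (-6912 - 257374)*758324 = -264286*758324 = -200414416664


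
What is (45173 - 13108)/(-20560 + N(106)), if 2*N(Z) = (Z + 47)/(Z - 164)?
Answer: -3719540/2385113 ≈ -1.5595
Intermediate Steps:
N(Z) = (47 + Z)/(2*(-164 + Z)) (N(Z) = ((Z + 47)/(Z - 164))/2 = ((47 + Z)/(-164 + Z))/2 = (47 + Z)/(2*(-164 + Z)))
(45173 - 13108)/(-20560 + N(106)) = (45173 - 13108)/(-20560 + (47 + 106)/(2*(-164 + 106))) = 32065/(-20560 + (1/2)*153/(-58)) = 32065/(-20560 + (1/2)*(-1/58)*153) = 32065/(-20560 - 153/116) = 32065/(-2385113/116) = 32065*(-116/2385113) = -3719540/2385113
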